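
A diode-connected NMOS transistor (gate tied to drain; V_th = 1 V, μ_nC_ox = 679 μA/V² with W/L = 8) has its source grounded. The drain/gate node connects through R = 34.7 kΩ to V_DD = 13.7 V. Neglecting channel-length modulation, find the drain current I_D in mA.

I_D = 0.356 mA

With gate tied to drain, V_GS = V_DS ≥ V_GS − V_th, so the device is in saturation.
k_n = μ_nC_ox · (W/L) = 5.432 mA/V².
KCL at the drain: ½ k_n (V_GS − V_th)² = (V_DD − V_GS)/R.
Let x = V_GS − 1. Then 94.2 x² + x − 12.7 = 0, giving x = 0.362 V (positive root), so V_GS = 1.36 V.
I_D = (V_DD − V_GS)/R = (13.7 − 1.36) / 34.7 = 0.356 mA.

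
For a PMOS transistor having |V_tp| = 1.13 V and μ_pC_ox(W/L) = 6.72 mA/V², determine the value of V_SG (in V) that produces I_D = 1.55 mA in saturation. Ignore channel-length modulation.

In saturation I_D = ½ k_p (V_SG − |V_tp|)², so V_SG − |V_tp| = √(2 I_D / k_p) = √(2 × 1.55 / 6.72) = 0.679 V.
V_SG = 1.13 + 0.679 = 1.81 V.

V_SG = 1.81 V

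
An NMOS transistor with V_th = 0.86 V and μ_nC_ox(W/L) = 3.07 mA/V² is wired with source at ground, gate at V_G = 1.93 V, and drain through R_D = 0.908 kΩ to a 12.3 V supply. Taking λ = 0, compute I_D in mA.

V_GS = V_G = 1.93 V, so V_ov = 1.93 − 0.86 = 1.07 V.
Assume saturation: I_D = ½ k_n V_ov² = 0.5 × 3.07 × 1.07² = 1.76 mA, giving V_DS = V_DD − I_D R_D = 12.3 − 1.76 × 0.908 = 10.7 V.
V_DS = 10.7 V ≥ V_ov = 1.07 V, confirming saturation.

I_D = 1.76 mA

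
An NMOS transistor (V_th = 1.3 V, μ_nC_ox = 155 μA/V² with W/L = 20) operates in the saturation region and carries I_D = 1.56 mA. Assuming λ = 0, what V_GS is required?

V_GS = 2.30 V

k_n = μ_nC_ox · (W/L) = 3.1 mA/V².
In saturation I_D = ½ k_n (V_GS − V_th)², so V_GS − V_th = √(2 I_D / k_n) = √(2 × 1.56 / 3.1) = 1 V.
V_GS = 1.3 + 1 = 2.3 V.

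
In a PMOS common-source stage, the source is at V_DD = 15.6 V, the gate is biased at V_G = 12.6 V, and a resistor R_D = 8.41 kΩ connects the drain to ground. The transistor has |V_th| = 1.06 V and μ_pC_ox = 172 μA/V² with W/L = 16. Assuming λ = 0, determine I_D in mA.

V_SG = V_DD − V_G = 15.6 − 12.6 = 3 V, so V_ov = 3 − 1.06 = 1.94 V.
k_p = μ_pC_ox · (W/L) = 2.752 mA/V².
Assume saturation: I_D = ½ k_p V_ov² = 0.5 × 2.752 × 1.94² = 5.18 mA, giving V_SD = V_DD − I_D R_D = 15.6 − 5.18 × 8.41 = -28 V.
But -28 V < V_ov = 1.94 V, so the device is actually in triode.
In triode I_D = k_p[V_ov V_SD − ½ V_SD²] and I_D = (V_DD − V_SD)/R_D. Equating: 11.6 V_SD² − 45.9 V_SD + 15.6 = 0, giving V_SD = 0.375 V (the root below V_ov).
I_D = (15.6 − 0.375) / 8.41 = 1.81 mA.

I_D = 1.81 mA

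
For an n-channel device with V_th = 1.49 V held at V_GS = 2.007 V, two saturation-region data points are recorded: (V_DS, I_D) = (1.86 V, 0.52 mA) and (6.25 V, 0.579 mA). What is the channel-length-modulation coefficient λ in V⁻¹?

With V_GS fixed, I_D ∝ (1 + λ V_DS) in saturation, so I_D2/I_D1 = (1 + λ V_DS2)/(1 + λ V_DS1).
0.579/0.52 = 1.113 = (1 + 6.25 λ)/(1 + 1.86 λ).
Solving: λ (I_D1 V_DS2 − I_D2 V_DS1) = I_D2 − I_D1, so λ = (0.579 − 0.52) / (0.52 × 6.25 − 0.579 × 1.86) = 0.059 / 2.17 = 0.0272 V⁻¹.

λ = 0.0272 V⁻¹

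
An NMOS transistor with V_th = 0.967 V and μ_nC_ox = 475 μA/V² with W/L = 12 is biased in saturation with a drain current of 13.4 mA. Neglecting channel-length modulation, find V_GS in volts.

k_n = μ_nC_ox · (W/L) = 5.7 mA/V².
In saturation I_D = ½ k_n (V_GS − V_th)², so V_GS − V_th = √(2 I_D / k_n) = √(2 × 13.4 / 5.7) = 2.17 V.
V_GS = 0.967 + 2.17 = 3.14 V.

V_GS = 3.14 V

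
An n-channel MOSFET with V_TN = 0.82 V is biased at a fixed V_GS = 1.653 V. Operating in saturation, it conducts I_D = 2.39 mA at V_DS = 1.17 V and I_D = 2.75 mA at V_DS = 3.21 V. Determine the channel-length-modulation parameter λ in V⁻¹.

λ = 0.0808 V⁻¹

With V_GS fixed, I_D ∝ (1 + λ V_DS) in saturation, so I_D2/I_D1 = (1 + λ V_DS2)/(1 + λ V_DS1).
2.75/2.39 = 1.151 = (1 + 3.21 λ)/(1 + 1.17 λ).
Solving: λ (I_D1 V_DS2 − I_D2 V_DS1) = I_D2 − I_D1, so λ = (2.75 − 2.39) / (2.39 × 3.21 − 2.75 × 1.17) = 0.36 / 4.45 = 0.0808 V⁻¹.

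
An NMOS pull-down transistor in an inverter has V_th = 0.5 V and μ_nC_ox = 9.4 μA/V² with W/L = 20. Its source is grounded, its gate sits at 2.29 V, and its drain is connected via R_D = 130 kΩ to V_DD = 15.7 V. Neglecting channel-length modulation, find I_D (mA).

V_GS = V_G = 2.29 V, so V_ov = 2.29 − 0.5 = 1.79 V.
k_n = μ_nC_ox · (W/L) = 0.188 mA/V².
Assume saturation: I_D = ½ k_n V_ov² = 0.5 × 0.188 × 1.79² = 0.301 mA, giving V_DS = V_DD − I_D R_D = 15.7 − 0.301 × 130 = -23.5 V.
But -23.5 V < V_ov = 1.79 V, so the device is actually in triode.
In triode I_D = k_n[V_ov V_DS − ½ V_DS²] and I_D = (V_DD − V_DS)/R_D. Equating: 12.2 V_DS² − 44.75 V_DS + 15.7 = 0, giving V_DS = 0.393 V (the root below V_ov).
I_D = (15.7 − 0.393) / 130 = 0.118 mA.

I_D = 0.118 mA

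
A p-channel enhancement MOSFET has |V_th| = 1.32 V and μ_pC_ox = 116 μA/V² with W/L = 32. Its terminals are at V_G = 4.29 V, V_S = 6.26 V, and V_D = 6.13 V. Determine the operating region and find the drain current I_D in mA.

Triode; I_D = 0.282 mA

V_SG = V_S − V_G = 6.26 − 4.29 = 1.97 V; V_SD = V_S − V_D = 6.26 − 6.13 = 0.13 V.
k_p = μ_pC_ox · (W/L) = 3.712 mA/V².
V_ov = V_SG − |V_th| = 1.97 − 1.32 = 0.65 V.
Since V_SD = 0.13 V < V_ov = 0.65 V, the device is in the triode region.
I_D = k_p [V_ov · V_SD − ½ V_SD²] = 3.712 × [0.65 × 0.13 − 0.5 × 0.13²] = 0.282 mA.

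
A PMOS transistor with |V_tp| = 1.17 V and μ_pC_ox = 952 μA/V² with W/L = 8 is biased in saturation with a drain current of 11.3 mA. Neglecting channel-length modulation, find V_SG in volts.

V_SG = 2.89 V

k_p = μ_pC_ox · (W/L) = 7.616 mA/V².
In saturation I_D = ½ k_p (V_SG − |V_tp|)², so V_SG − |V_tp| = √(2 I_D / k_p) = √(2 × 11.3 / 7.616) = 1.72 V.
V_SG = 1.17 + 1.72 = 2.89 V.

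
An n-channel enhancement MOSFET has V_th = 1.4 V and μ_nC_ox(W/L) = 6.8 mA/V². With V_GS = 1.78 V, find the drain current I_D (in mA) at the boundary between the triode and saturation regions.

I_D = 0.491 mA

At the boundary V_DS = V_ov = V_GS − V_th = 1.78 − 1.4 = 0.38 V.
I_D = ½ k_n V_ov² = 0.5 × 6.8 × 0.38² = 0.491 mA.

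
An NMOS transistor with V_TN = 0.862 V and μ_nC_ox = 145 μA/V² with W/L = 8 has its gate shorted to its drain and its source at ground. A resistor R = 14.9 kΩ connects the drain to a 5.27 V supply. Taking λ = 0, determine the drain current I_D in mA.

With gate tied to drain, V_GS = V_DS ≥ V_GS − V_TN, so the device is in saturation.
k_n = μ_nC_ox · (W/L) = 1.16 mA/V².
KCL at the drain: ½ k_n (V_GS − V_TN)² = (V_DD − V_GS)/R.
Let x = V_GS − 0.862. Then 8.64 x² + x − 4.408 = 0, giving x = 0.659 V (positive root), so V_GS = 1.52 V.
I_D = (V_DD − V_GS)/R = (5.27 − 1.52) / 14.9 = 0.252 mA.

I_D = 0.252 mA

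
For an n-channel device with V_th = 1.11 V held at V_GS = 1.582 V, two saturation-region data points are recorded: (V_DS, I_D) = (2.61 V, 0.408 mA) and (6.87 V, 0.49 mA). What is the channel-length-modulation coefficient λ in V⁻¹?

λ = 0.0538 V⁻¹

With V_GS fixed, I_D ∝ (1 + λ V_DS) in saturation, so I_D2/I_D1 = (1 + λ V_DS2)/(1 + λ V_DS1).
0.49/0.408 = 1.201 = (1 + 6.87 λ)/(1 + 2.61 λ).
Solving: λ (I_D1 V_DS2 − I_D2 V_DS1) = I_D2 − I_D1, so λ = (0.49 − 0.408) / (0.408 × 6.87 − 0.49 × 2.61) = 0.082 / 1.52 = 0.0538 V⁻¹.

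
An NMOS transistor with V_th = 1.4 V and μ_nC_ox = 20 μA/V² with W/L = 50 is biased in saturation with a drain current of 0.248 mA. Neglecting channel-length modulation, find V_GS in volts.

V_GS = 2.10 V

k_n = μ_nC_ox · (W/L) = 1 mA/V².
In saturation I_D = ½ k_n (V_GS − V_th)², so V_GS − V_th = √(2 I_D / k_n) = √(2 × 0.248 / 1) = 0.704 V.
V_GS = 1.4 + 0.704 = 2.1 V.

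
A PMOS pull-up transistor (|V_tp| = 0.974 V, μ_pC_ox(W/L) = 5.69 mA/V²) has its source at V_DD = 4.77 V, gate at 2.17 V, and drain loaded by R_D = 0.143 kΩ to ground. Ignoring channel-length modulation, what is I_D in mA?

I_D = 7.52 mA

V_SG = V_DD − V_G = 4.77 − 2.17 = 2.6 V, so V_ov = 2.6 − 0.974 = 1.63 V.
Assume saturation: I_D = ½ k_p V_ov² = 0.5 × 5.69 × 1.63² = 7.52 mA, giving V_SD = V_DD − I_D R_D = 4.77 − 7.52 × 0.143 = 3.69 V.
V_SD = 3.69 V ≥ V_ov = 1.63 V, confirming saturation.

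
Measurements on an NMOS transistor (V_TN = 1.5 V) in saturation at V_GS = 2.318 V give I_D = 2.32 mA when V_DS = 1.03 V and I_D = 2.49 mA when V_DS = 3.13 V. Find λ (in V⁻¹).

With V_GS fixed, I_D ∝ (1 + λ V_DS) in saturation, so I_D2/I_D1 = (1 + λ V_DS2)/(1 + λ V_DS1).
2.49/2.32 = 1.073 = (1 + 3.13 λ)/(1 + 1.03 λ).
Solving: λ (I_D1 V_DS2 − I_D2 V_DS1) = I_D2 − I_D1, so λ = (2.49 − 2.32) / (2.32 × 3.13 − 2.49 × 1.03) = 0.17 / 4.7 = 0.0362 V⁻¹.

λ = 0.0362 V⁻¹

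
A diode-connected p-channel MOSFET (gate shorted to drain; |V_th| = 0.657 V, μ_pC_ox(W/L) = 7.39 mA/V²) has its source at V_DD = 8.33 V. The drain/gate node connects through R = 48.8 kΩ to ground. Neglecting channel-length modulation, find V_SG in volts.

With gate tied to drain, V_SG = V_SD ≥ V_SG − |V_th|, so the device is in saturation.
KCL at the drain: ½ k_p (V_SG − |V_th|)² = (V_DD − V_SG)/R.
Let x = V_SG − 0.657. Then 180 x² + x − 7.673 = 0, giving x = 0.204 V (positive root), so V_SG = 0.861 V.
I_D = (V_DD − V_SG)/R = (8.33 − 0.861) / 48.8 = 0.153 mA.

V_SG = 0.861 V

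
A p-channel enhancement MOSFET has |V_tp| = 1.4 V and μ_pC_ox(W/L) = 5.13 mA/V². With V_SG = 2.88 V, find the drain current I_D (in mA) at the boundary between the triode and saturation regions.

I_D = 5.62 mA

At the boundary V_SD = V_ov = V_SG − |V_tp| = 2.88 − 1.4 = 1.48 V.
I_D = ½ k_p V_ov² = 0.5 × 5.13 × 1.48² = 5.62 mA.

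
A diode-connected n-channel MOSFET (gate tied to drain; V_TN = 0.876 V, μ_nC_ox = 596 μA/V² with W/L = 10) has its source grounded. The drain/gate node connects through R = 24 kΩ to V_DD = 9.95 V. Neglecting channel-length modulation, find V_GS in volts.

V_GS = 1.23 V

With gate tied to drain, V_GS = V_DS ≥ V_GS − V_TN, so the device is in saturation.
k_n = μ_nC_ox · (W/L) = 5.96 mA/V².
KCL at the drain: ½ k_n (V_GS − V_TN)² = (V_DD − V_GS)/R.
Let x = V_GS − 0.876. Then 71.5 x² + x − 9.074 = 0, giving x = 0.349 V (positive root), so V_GS = 1.23 V.
I_D = (V_DD − V_GS)/R = (9.95 − 1.23) / 24 = 0.364 mA.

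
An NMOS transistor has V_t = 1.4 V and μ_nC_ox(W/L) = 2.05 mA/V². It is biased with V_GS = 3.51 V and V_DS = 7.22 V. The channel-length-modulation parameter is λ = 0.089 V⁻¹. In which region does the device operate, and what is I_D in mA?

Saturation; I_D = 7.50 mA

V_ov = V_GS − V_t = 3.51 − 1.4 = 2.11 V.
Since V_DS = 7.22 V ≥ V_ov = 2.11 V, the device is in saturation.
I_D = ½ k_n V_ov² (1 + λ V_DS) = 0.5 × 2.05 × 2.11² × (1 + 0.089 × 7.22) = 7.5 mA.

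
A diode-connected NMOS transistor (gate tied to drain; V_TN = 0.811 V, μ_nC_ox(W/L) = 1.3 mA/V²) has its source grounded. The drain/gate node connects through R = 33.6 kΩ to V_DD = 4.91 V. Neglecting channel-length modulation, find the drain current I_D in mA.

With gate tied to drain, V_GS = V_DS ≥ V_GS − V_TN, so the device is in saturation.
KCL at the drain: ½ k_n (V_GS − V_TN)² = (V_DD − V_GS)/R.
Let x = V_GS − 0.811. Then 21.8 x² + x − 4.099 = 0, giving x = 0.411 V (positive root), so V_GS = 1.22 V.
I_D = (V_DD − V_GS)/R = (4.91 − 1.22) / 33.6 = 0.11 mA.

I_D = 0.110 mA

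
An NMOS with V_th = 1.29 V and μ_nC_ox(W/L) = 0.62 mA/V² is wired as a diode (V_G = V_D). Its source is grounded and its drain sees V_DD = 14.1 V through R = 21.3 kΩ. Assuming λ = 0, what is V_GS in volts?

With gate tied to drain, V_GS = V_DS ≥ V_GS − V_th, so the device is in saturation.
KCL at the drain: ½ k_n (V_GS − V_th)² = (V_DD − V_GS)/R.
Let x = V_GS − 1.29. Then 6.6 x² + x − 12.81 = 0, giving x = 1.32 V (positive root), so V_GS = 2.61 V.
I_D = (V_DD − V_GS)/R = (14.1 − 2.61) / 21.3 = 0.539 mA.

V_GS = 2.61 V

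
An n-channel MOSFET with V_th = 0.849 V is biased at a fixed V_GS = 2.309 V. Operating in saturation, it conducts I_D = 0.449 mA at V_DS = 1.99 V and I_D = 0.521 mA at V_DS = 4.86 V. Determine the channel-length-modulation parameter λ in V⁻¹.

λ = 0.0629 V⁻¹

With V_GS fixed, I_D ∝ (1 + λ V_DS) in saturation, so I_D2/I_D1 = (1 + λ V_DS2)/(1 + λ V_DS1).
0.521/0.449 = 1.16 = (1 + 4.86 λ)/(1 + 1.99 λ).
Solving: λ (I_D1 V_DS2 − I_D2 V_DS1) = I_D2 − I_D1, so λ = (0.521 − 0.449) / (0.449 × 4.86 − 0.521 × 1.99) = 0.072 / 1.15 = 0.0629 V⁻¹.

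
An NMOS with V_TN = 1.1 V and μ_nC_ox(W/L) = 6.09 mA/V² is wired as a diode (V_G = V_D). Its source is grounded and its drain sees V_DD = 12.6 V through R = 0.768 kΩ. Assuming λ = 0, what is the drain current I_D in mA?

I_D = 12.4 mA

With gate tied to drain, V_GS = V_DS ≥ V_GS − V_TN, so the device is in saturation.
KCL at the drain: ½ k_n (V_GS − V_TN)² = (V_DD − V_GS)/R.
Let x = V_GS − 1.1. Then 2.34 x² + x − 11.5 = 0, giving x = 2.01 V (positive root), so V_GS = 3.11 V.
I_D = (V_DD − V_GS)/R = (12.6 − 3.11) / 0.768 = 12.4 mA.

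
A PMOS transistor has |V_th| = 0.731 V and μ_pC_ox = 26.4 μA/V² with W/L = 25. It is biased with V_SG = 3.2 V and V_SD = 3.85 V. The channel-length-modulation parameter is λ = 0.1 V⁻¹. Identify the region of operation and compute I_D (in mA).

k_p = μ_pC_ox · (W/L) = 0.66 mA/V².
V_ov = V_SG − |V_th| = 3.2 − 0.731 = 2.47 V.
Since V_SD = 3.85 V ≥ V_ov = 2.47 V, the device is in saturation.
I_D = ½ k_p V_ov² (1 + λ V_SD) = 0.5 × 0.66 × 2.47² × (1 + 0.1 × 3.85) = 2.79 mA.

Saturation; I_D = 2.79 mA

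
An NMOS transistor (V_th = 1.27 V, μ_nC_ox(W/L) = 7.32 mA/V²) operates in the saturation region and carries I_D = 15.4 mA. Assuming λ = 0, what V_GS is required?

In saturation I_D = ½ k_n (V_GS − V_th)², so V_GS − V_th = √(2 I_D / k_n) = √(2 × 15.4 / 7.32) = 2.05 V.
V_GS = 1.27 + 2.05 = 3.32 V.

V_GS = 3.32 V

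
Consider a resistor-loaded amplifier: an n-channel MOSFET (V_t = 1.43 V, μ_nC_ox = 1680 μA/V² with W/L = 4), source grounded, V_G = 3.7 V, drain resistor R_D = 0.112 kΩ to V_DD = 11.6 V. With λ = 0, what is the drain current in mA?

I_D = 17.3 mA

V_GS = V_G = 3.7 V, so V_ov = 3.7 − 1.43 = 2.27 V.
k_n = μ_nC_ox · (W/L) = 6.72 mA/V².
Assume saturation: I_D = ½ k_n V_ov² = 0.5 × 6.72 × 2.27² = 17.3 mA, giving V_DS = V_DD − I_D R_D = 11.6 − 17.3 × 0.112 = 9.66 V.
V_DS = 9.66 V ≥ V_ov = 2.27 V, confirming saturation.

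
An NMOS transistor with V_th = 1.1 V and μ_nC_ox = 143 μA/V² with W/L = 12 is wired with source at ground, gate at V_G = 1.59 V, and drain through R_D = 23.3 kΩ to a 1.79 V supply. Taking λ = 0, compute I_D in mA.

V_GS = V_G = 1.59 V, so V_ov = 1.59 − 1.1 = 0.49 V.
k_n = μ_nC_ox · (W/L) = 1.716 mA/V².
Assume saturation: I_D = ½ k_n V_ov² = 0.5 × 1.716 × 0.49² = 0.206 mA, giving V_DS = V_DD − I_D R_D = 1.79 − 0.206 × 23.3 = -3.01 V.
But -3.01 V < V_ov = 0.49 V, so the device is actually in triode.
In triode I_D = k_n[V_ov V_DS − ½ V_DS²] and I_D = (V_DD − V_DS)/R_D. Equating: 20 V_DS² − 20.59 V_DS + 1.79 = 0, giving V_DS = 0.0958 V (the root below V_ov).
I_D = (1.79 − 0.0958) / 23.3 = 0.0727 mA.

I_D = 0.0727 mA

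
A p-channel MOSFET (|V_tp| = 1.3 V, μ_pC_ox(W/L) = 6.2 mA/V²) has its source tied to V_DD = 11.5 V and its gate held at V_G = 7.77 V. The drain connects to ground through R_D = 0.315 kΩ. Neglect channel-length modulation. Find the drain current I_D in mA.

I_D = 18.3 mA

V_SG = V_DD − V_G = 11.5 − 7.77 = 3.73 V, so V_ov = 3.73 − 1.3 = 2.43 V.
Assume saturation: I_D = ½ k_p V_ov² = 0.5 × 6.2 × 2.43² = 18.3 mA, giving V_SD = V_DD − I_D R_D = 11.5 − 18.3 × 0.315 = 5.73 V.
V_SD = 5.73 V ≥ V_ov = 2.43 V, confirming saturation.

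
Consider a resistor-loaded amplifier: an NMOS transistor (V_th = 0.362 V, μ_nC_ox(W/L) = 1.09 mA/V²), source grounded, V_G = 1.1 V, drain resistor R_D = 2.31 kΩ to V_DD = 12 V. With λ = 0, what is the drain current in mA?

V_GS = V_G = 1.1 V, so V_ov = 1.1 − 0.362 = 0.738 V.
Assume saturation: I_D = ½ k_n V_ov² = 0.5 × 1.09 × 0.738² = 0.297 mA, giving V_DS = V_DD − I_D R_D = 12 − 0.297 × 2.31 = 11.3 V.
V_DS = 11.3 V ≥ V_ov = 0.738 V, confirming saturation.

I_D = 0.297 mA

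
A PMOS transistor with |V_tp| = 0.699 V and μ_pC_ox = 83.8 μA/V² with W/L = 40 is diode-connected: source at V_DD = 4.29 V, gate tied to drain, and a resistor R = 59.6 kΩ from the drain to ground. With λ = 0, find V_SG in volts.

With gate tied to drain, V_SG = V_SD ≥ V_SG − |V_tp|, so the device is in saturation.
k_p = μ_pC_ox · (W/L) = 3.352 mA/V².
KCL at the drain: ½ k_p (V_SG − |V_tp|)² = (V_DD − V_SG)/R.
Let x = V_SG − 0.699. Then 99.9 x² + x − 3.591 = 0, giving x = 0.185 V (positive root), so V_SG = 0.884 V.
I_D = (V_DD − V_SG)/R = (4.29 − 0.884) / 59.6 = 0.0572 mA.

V_SG = 0.884 V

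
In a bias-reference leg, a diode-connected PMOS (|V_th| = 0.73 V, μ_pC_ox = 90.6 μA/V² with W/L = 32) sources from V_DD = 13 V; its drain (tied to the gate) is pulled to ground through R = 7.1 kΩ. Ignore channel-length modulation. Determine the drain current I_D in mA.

I_D = 1.58 mA

With gate tied to drain, V_SG = V_SD ≥ V_SG − |V_th|, so the device is in saturation.
k_p = μ_pC_ox · (W/L) = 2.899 mA/V².
KCL at the drain: ½ k_p (V_SG − |V_th|)² = (V_DD − V_SG)/R.
Let x = V_SG − 0.73. Then 10.3 x² + x − 12.27 = 0, giving x = 1.04 V (positive root), so V_SG = 1.77 V.
I_D = (V_DD − V_SG)/R = (13 − 1.77) / 7.1 = 1.58 mA.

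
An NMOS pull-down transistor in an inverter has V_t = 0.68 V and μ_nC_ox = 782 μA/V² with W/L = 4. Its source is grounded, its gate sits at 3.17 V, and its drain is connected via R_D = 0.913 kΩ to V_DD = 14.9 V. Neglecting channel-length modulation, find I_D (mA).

V_GS = V_G = 3.17 V, so V_ov = 3.17 − 0.68 = 2.49 V.
k_n = μ_nC_ox · (W/L) = 3.128 mA/V².
Assume saturation: I_D = ½ k_n V_ov² = 0.5 × 3.128 × 2.49² = 9.7 mA, giving V_DS = V_DD − I_D R_D = 14.9 − 9.7 × 0.913 = 6.05 V.
V_DS = 6.05 V ≥ V_ov = 2.49 V, confirming saturation.

I_D = 9.70 mA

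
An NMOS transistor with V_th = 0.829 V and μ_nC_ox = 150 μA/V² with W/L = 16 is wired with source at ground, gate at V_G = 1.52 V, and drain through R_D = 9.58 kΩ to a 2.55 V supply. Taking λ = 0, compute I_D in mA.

I_D = 0.248 mA

V_GS = V_G = 1.52 V, so V_ov = 1.52 − 0.829 = 0.691 V.
k_n = μ_nC_ox · (W/L) = 2.4 mA/V².
Assume saturation: I_D = ½ k_n V_ov² = 0.5 × 2.4 × 0.691² = 0.573 mA, giving V_DS = V_DD − I_D R_D = 2.55 − 0.573 × 9.58 = -2.94 V.
But -2.94 V < V_ov = 0.691 V, so the device is actually in triode.
In triode I_D = k_n[V_ov V_DS − ½ V_DS²] and I_D = (V_DD − V_DS)/R_D. Equating: 11.5 V_DS² − 16.89 V_DS + 2.55 = 0, giving V_DS = 0.171 V (the root below V_ov).
I_D = (2.55 − 0.171) / 9.58 = 0.248 mA.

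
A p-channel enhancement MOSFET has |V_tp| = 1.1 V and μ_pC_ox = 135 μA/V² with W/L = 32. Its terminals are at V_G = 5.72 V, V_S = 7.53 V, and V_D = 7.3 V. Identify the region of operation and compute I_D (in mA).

Triode; I_D = 0.591 mA

V_SG = V_S − V_G = 7.53 − 5.72 = 1.81 V; V_SD = V_S − V_D = 7.53 − 7.3 = 0.23 V.
k_p = μ_pC_ox · (W/L) = 4.32 mA/V².
V_ov = V_SG − |V_tp| = 1.81 − 1.1 = 0.71 V.
Since V_SD = 0.23 V < V_ov = 0.71 V, the device is in the triode region.
I_D = k_p [V_ov · V_SD − ½ V_SD²] = 4.32 × [0.71 × 0.23 − 0.5 × 0.23²] = 0.591 mA.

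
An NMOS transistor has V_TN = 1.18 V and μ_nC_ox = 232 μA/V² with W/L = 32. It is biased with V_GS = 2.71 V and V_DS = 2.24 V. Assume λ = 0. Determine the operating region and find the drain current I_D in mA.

Saturation; I_D = 8.69 mA

k_n = μ_nC_ox · (W/L) = 7.424 mA/V².
V_ov = V_GS − V_TN = 2.71 − 1.18 = 1.53 V.
Since V_DS = 2.24 V ≥ V_ov = 1.53 V, the device is in saturation.
I_D = ½ k_n V_ov² = 0.5 × 7.424 × 1.53² = 8.69 mA.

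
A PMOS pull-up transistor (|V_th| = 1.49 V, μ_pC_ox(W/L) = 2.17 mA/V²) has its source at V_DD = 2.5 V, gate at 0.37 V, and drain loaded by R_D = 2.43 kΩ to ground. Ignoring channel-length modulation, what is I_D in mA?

V_SG = V_DD − V_G = 2.5 − 0.37 = 2.13 V, so V_ov = 2.13 − 1.49 = 0.64 V.
Assume saturation: I_D = ½ k_p V_ov² = 0.5 × 2.17 × 0.64² = 0.444 mA, giving V_SD = V_DD − I_D R_D = 2.5 − 0.444 × 2.43 = 1.42 V.
V_SD = 1.42 V ≥ V_ov = 0.64 V, confirming saturation.

I_D = 0.444 mA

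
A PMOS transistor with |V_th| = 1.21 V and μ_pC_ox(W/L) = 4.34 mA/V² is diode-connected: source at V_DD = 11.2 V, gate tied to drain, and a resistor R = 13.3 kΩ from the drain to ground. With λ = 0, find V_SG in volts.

V_SG = 1.78 V

With gate tied to drain, V_SG = V_SD ≥ V_SG − |V_th|, so the device is in saturation.
KCL at the drain: ½ k_p (V_SG − |V_th|)² = (V_DD − V_SG)/R.
Let x = V_SG − 1.21. Then 28.9 x² + x − 9.99 = 0, giving x = 0.571 V (positive root), so V_SG = 1.78 V.
I_D = (V_DD − V_SG)/R = (11.2 − 1.78) / 13.3 = 0.708 mA.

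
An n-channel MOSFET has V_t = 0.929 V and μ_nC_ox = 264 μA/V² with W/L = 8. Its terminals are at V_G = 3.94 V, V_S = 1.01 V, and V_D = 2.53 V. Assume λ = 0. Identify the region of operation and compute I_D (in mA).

Triode; I_D = 3.98 mA

V_GS = V_G − V_S = 3.94 − 1.01 = 2.93 V; V_DS = V_D − V_S = 2.53 − 1.01 = 1.52 V.
k_n = μ_nC_ox · (W/L) = 2.112 mA/V².
V_ov = V_GS − V_t = 2.93 − 0.929 = 2 V.
Since V_DS = 1.52 V < V_ov = 2 V, the device is in the triode region.
I_D = k_n [V_ov · V_DS − ½ V_DS²] = 2.112 × [2 × 1.52 − 0.5 × 1.52²] = 3.98 mA.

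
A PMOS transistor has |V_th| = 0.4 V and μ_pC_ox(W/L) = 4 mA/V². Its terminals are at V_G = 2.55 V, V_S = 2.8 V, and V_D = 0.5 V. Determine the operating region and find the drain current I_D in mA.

V_SG = V_S − V_G = 2.8 − 2.55 = 0.25 V; V_SD = V_S − V_D = 2.8 − 0.5 = 2.3 V.
V_SG = 0.25 V < |V_th| = 0.4 V, so the transistor is in cutoff.

Cutoff; I_D = 0 mA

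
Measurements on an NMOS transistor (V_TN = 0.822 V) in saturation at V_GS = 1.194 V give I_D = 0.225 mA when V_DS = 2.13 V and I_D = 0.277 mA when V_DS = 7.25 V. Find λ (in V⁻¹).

λ = 0.0499 V⁻¹

With V_GS fixed, I_D ∝ (1 + λ V_DS) in saturation, so I_D2/I_D1 = (1 + λ V_DS2)/(1 + λ V_DS1).
0.277/0.225 = 1.231 = (1 + 7.25 λ)/(1 + 2.13 λ).
Solving: λ (I_D1 V_DS2 − I_D2 V_DS1) = I_D2 − I_D1, so λ = (0.277 − 0.225) / (0.225 × 7.25 − 0.277 × 2.13) = 0.052 / 1.04 = 0.0499 V⁻¹.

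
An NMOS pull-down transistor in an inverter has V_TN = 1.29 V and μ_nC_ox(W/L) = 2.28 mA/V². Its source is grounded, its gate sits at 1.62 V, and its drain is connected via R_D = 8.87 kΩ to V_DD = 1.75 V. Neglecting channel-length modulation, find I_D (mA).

V_GS = V_G = 1.62 V, so V_ov = 1.62 − 1.29 = 0.33 V.
Assume saturation: I_D = ½ k_n V_ov² = 0.5 × 2.28 × 0.33² = 0.124 mA, giving V_DS = V_DD − I_D R_D = 1.75 − 0.124 × 8.87 = 0.649 V.
V_DS = 0.649 V ≥ V_ov = 0.33 V, confirming saturation.

I_D = 0.124 mA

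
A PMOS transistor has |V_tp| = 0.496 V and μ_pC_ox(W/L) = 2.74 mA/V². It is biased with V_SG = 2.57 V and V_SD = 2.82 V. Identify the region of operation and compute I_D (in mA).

V_ov = V_SG − |V_tp| = 2.57 − 0.496 = 2.07 V.
Since V_SD = 2.82 V ≥ V_ov = 2.07 V, the device is in saturation.
I_D = ½ k_p V_ov² = 0.5 × 2.74 × 2.07² = 5.89 mA.

Saturation; I_D = 5.89 mA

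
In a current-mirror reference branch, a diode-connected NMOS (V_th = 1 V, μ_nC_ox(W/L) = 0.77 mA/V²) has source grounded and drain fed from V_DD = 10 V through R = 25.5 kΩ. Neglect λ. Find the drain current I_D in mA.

With gate tied to drain, V_GS = V_DS ≥ V_GS − V_th, so the device is in saturation.
KCL at the drain: ½ k_n (V_GS − V_th)² = (V_DD − V_GS)/R.
Let x = V_GS − 1. Then 9.82 x² + x − 9 = 0, giving x = 0.908 V (positive root), so V_GS = 1.91 V.
I_D = (V_DD − V_GS)/R = (10 − 1.91) / 25.5 = 0.317 mA.

I_D = 0.317 mA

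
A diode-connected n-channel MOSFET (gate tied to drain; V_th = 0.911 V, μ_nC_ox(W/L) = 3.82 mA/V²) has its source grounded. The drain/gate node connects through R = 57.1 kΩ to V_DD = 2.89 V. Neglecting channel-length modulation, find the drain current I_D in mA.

With gate tied to drain, V_GS = V_DS ≥ V_GS − V_th, so the device is in saturation.
KCL at the drain: ½ k_n (V_GS − V_th)² = (V_DD − V_GS)/R.
Let x = V_GS − 0.911. Then 109 x² + x − 1.979 = 0, giving x = 0.13 V (positive root), so V_GS = 1.04 V.
I_D = (V_DD − V_GS)/R = (2.89 − 1.04) / 57.1 = 0.0324 mA.

I_D = 0.0324 mA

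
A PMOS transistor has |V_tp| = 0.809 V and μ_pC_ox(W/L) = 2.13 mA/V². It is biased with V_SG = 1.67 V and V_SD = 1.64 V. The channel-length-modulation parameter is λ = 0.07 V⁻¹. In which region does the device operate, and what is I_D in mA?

V_ov = V_SG − |V_tp| = 1.67 − 0.809 = 0.861 V.
Since V_SD = 1.64 V ≥ V_ov = 0.861 V, the device is in saturation.
I_D = ½ k_p V_ov² (1 + λ V_SD) = 0.5 × 2.13 × 0.861² × (1 + 0.07 × 1.64) = 0.88 mA.

Saturation; I_D = 0.880 mA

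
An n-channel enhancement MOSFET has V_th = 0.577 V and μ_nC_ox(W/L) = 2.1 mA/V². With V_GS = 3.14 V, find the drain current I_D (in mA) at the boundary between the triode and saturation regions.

I_D = 6.90 mA

At the boundary V_DS = V_ov = V_GS − V_th = 3.14 − 0.577 = 2.56 V.
I_D = ½ k_n V_ov² = 0.5 × 2.1 × 2.56² = 6.9 mA.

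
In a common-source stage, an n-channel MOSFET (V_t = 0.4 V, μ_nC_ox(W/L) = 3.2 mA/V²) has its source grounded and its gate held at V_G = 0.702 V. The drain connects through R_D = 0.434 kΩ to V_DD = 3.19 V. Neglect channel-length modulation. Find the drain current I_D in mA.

I_D = 0.146 mA

V_GS = V_G = 0.702 V, so V_ov = 0.702 − 0.4 = 0.302 V.
Assume saturation: I_D = ½ k_n V_ov² = 0.5 × 3.2 × 0.302² = 0.146 mA, giving V_DS = V_DD − I_D R_D = 3.19 − 0.146 × 0.434 = 3.13 V.
V_DS = 3.13 V ≥ V_ov = 0.302 V, confirming saturation.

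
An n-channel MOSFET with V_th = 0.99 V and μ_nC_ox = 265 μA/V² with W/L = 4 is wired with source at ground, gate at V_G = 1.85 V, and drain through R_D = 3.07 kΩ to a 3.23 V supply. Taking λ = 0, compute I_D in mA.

V_GS = V_G = 1.85 V, so V_ov = 1.85 − 0.99 = 0.86 V.
k_n = μ_nC_ox · (W/L) = 1.06 mA/V².
Assume saturation: I_D = ½ k_n V_ov² = 0.5 × 1.06 × 0.86² = 0.392 mA, giving V_DS = V_DD − I_D R_D = 3.23 − 0.392 × 3.07 = 2.03 V.
V_DS = 2.03 V ≥ V_ov = 0.86 V, confirming saturation.

I_D = 0.392 mA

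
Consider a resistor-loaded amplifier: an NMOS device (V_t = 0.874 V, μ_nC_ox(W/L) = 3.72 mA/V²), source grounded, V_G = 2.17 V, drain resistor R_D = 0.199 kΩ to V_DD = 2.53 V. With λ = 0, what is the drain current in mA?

V_GS = V_G = 2.17 V, so V_ov = 2.17 − 0.874 = 1.3 V.
Assume saturation: I_D = ½ k_n V_ov² = 0.5 × 3.72 × 1.3² = 3.12 mA, giving V_DS = V_DD − I_D R_D = 2.53 − 3.12 × 0.199 = 1.91 V.
V_DS = 1.91 V ≥ V_ov = 1.3 V, confirming saturation.

I_D = 3.12 mA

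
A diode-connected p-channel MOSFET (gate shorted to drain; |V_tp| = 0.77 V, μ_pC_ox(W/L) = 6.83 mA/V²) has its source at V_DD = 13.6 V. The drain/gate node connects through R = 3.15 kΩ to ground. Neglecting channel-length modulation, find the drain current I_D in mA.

I_D = 3.74 mA

With gate tied to drain, V_SG = V_SD ≥ V_SG − |V_tp|, so the device is in saturation.
KCL at the drain: ½ k_p (V_SG − |V_tp|)² = (V_DD − V_SG)/R.
Let x = V_SG − 0.77. Then 10.8 x² + x − 12.83 = 0, giving x = 1.05 V (positive root), so V_SG = 1.82 V.
I_D = (V_DD − V_SG)/R = (13.6 − 1.82) / 3.15 = 3.74 mA.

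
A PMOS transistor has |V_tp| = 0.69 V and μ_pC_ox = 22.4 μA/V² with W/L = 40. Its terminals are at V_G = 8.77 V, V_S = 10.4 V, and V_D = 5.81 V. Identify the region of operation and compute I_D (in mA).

Saturation; I_D = 0.396 mA

V_SG = V_S − V_G = 10.4 − 8.77 = 1.63 V; V_SD = V_S − V_D = 10.4 − 5.81 = 4.59 V.
k_p = μ_pC_ox · (W/L) = 0.896 mA/V².
V_ov = V_SG − |V_tp| = 1.63 − 0.69 = 0.94 V.
Since V_SD = 4.59 V ≥ V_ov = 0.94 V, the device is in saturation.
I_D = ½ k_p V_ov² = 0.5 × 0.896 × 0.94² = 0.396 mA.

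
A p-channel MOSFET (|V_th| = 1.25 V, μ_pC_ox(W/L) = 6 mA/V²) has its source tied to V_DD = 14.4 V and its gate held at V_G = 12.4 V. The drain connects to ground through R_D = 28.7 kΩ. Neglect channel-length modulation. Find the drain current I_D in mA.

I_D = 0.498 mA

V_SG = V_DD − V_G = 14.4 − 12.4 = 2 V, so V_ov = 2 − 1.25 = 0.75 V.
Assume saturation: I_D = ½ k_p V_ov² = 0.5 × 6 × 0.75² = 1.69 mA, giving V_SD = V_DD − I_D R_D = 14.4 − 1.69 × 28.7 = -34 V.
But -34 V < V_ov = 0.75 V, so the device is actually in triode.
In triode I_D = k_p[V_ov V_SD − ½ V_SD²] and I_D = (V_DD − V_SD)/R_D. Equating: 86.1 V_SD² − 130.1 V_SD + 14.4 = 0, giving V_SD = 0.12 V (the root below V_ov).
I_D = (14.4 − 0.12) / 28.7 = 0.498 mA.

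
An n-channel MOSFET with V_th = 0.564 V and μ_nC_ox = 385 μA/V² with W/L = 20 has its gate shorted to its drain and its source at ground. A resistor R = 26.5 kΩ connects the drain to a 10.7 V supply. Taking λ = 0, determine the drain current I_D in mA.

I_D = 0.371 mA

With gate tied to drain, V_GS = V_DS ≥ V_GS − V_th, so the device is in saturation.
k_n = μ_nC_ox · (W/L) = 7.7 mA/V².
KCL at the drain: ½ k_n (V_GS − V_th)² = (V_DD − V_GS)/R.
Let x = V_GS − 0.564. Then 102 x² + x − 10.14 = 0, giving x = 0.31 V (positive root), so V_GS = 0.874 V.
I_D = (V_DD − V_GS)/R = (10.7 − 0.874) / 26.5 = 0.371 mA.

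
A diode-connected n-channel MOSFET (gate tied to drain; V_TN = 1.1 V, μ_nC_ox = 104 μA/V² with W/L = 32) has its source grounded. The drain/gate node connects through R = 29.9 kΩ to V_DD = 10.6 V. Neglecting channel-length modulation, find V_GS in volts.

With gate tied to drain, V_GS = V_DS ≥ V_GS − V_TN, so the device is in saturation.
k_n = μ_nC_ox · (W/L) = 3.328 mA/V².
KCL at the drain: ½ k_n (V_GS − V_TN)² = (V_DD − V_GS)/R.
Let x = V_GS − 1.1. Then 49.8 x² + x − 9.5 = 0, giving x = 0.427 V (positive root), so V_GS = 1.53 V.
I_D = (V_DD − V_GS)/R = (10.6 − 1.53) / 29.9 = 0.303 mA.

V_GS = 1.53 V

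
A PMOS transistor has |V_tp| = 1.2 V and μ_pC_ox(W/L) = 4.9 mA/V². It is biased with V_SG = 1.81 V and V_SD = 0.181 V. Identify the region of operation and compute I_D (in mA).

V_ov = V_SG − |V_tp| = 1.81 − 1.2 = 0.61 V.
Since V_SD = 0.181 V < V_ov = 0.61 V, the device is in the triode region.
I_D = k_p [V_ov · V_SD − ½ V_SD²] = 4.9 × [0.61 × 0.181 − 0.5 × 0.181²] = 0.461 mA.

Triode; I_D = 0.461 mA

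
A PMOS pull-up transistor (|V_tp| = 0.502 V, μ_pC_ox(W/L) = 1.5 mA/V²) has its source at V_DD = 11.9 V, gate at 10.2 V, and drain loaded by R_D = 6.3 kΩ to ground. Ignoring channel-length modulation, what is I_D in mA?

I_D = 1.08 mA

V_SG = V_DD − V_G = 11.9 − 10.2 = 1.7 V, so V_ov = 1.7 − 0.502 = 1.2 V.
Assume saturation: I_D = ½ k_p V_ov² = 0.5 × 1.5 × 1.2² = 1.08 mA, giving V_SD = V_DD − I_D R_D = 11.9 − 1.08 × 6.3 = 5.12 V.
V_SD = 5.12 V ≥ V_ov = 1.2 V, confirming saturation.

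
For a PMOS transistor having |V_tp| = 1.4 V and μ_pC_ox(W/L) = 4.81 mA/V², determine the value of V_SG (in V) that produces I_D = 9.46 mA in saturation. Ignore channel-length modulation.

In saturation I_D = ½ k_p (V_SG − |V_tp|)², so V_SG − |V_tp| = √(2 I_D / k_p) = √(2 × 9.46 / 4.81) = 1.98 V.
V_SG = 1.4 + 1.98 = 3.38 V.

V_SG = 3.38 V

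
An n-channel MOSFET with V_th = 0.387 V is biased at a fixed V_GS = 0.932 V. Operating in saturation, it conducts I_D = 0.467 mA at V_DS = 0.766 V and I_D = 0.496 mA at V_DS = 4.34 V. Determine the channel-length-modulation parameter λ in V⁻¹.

With V_GS fixed, I_D ∝ (1 + λ V_DS) in saturation, so I_D2/I_D1 = (1 + λ V_DS2)/(1 + λ V_DS1).
0.496/0.467 = 1.062 = (1 + 4.34 λ)/(1 + 0.766 λ).
Solving: λ (I_D1 V_DS2 − I_D2 V_DS1) = I_D2 − I_D1, so λ = (0.496 − 0.467) / (0.467 × 4.34 − 0.496 × 0.766) = 0.029 / 1.65 = 0.0176 V⁻¹.

λ = 0.0176 V⁻¹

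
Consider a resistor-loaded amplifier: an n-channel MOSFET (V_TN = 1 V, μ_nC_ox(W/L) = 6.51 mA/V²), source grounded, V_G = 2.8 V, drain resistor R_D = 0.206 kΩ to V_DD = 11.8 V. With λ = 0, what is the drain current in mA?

V_GS = V_G = 2.8 V, so V_ov = 2.8 − 1 = 1.8 V.
Assume saturation: I_D = ½ k_n V_ov² = 0.5 × 6.51 × 1.8² = 10.5 mA, giving V_DS = V_DD − I_D R_D = 11.8 − 10.5 × 0.206 = 9.63 V.
V_DS = 9.63 V ≥ V_ov = 1.8 V, confirming saturation.

I_D = 10.5 mA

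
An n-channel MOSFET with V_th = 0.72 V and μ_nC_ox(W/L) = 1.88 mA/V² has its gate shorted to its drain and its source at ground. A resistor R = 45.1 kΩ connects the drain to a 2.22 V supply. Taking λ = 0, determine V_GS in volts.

With gate tied to drain, V_GS = V_DS ≥ V_GS − V_th, so the device is in saturation.
KCL at the drain: ½ k_n (V_GS − V_th)² = (V_DD − V_GS)/R.
Let x = V_GS − 0.72. Then 42.4 x² + x − 1.5 = 0, giving x = 0.177 V (positive root), so V_GS = 0.897 V.
I_D = (V_DD − V_GS)/R = (2.22 − 0.897) / 45.1 = 0.0293 mA.

V_GS = 0.897 V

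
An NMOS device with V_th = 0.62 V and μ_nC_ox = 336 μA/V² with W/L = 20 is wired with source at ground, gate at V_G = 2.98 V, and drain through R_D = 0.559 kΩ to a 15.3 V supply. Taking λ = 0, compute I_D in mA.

I_D = 18.7 mA

V_GS = V_G = 2.98 V, so V_ov = 2.98 − 0.62 = 2.36 V.
k_n = μ_nC_ox · (W/L) = 6.72 mA/V².
Assume saturation: I_D = ½ k_n V_ov² = 0.5 × 6.72 × 2.36² = 18.7 mA, giving V_DS = V_DD − I_D R_D = 15.3 − 18.7 × 0.559 = 4.84 V.
V_DS = 4.84 V ≥ V_ov = 2.36 V, confirming saturation.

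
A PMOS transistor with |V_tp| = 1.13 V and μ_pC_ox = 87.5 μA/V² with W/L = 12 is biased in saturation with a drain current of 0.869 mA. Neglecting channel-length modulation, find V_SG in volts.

V_SG = 2.42 V

k_p = μ_pC_ox · (W/L) = 1.05 mA/V².
In saturation I_D = ½ k_p (V_SG − |V_tp|)², so V_SG − |V_tp| = √(2 I_D / k_p) = √(2 × 0.869 / 1.05) = 1.29 V.
V_SG = 1.13 + 1.29 = 2.42 V.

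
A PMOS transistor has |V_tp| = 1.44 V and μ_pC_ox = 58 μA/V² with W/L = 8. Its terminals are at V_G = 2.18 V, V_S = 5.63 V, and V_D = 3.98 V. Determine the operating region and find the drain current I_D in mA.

V_SG = V_S − V_G = 5.63 − 2.18 = 3.45 V; V_SD = V_S − V_D = 5.63 − 3.98 = 1.65 V.
k_p = μ_pC_ox · (W/L) = 0.464 mA/V².
V_ov = V_SG − |V_tp| = 3.45 − 1.44 = 2.01 V.
Since V_SD = 1.65 V < V_ov = 2.01 V, the device is in the triode region.
I_D = k_p [V_ov · V_SD − ½ V_SD²] = 0.464 × [2.01 × 1.65 − 0.5 × 1.65²] = 0.907 mA.

Triode; I_D = 0.907 mA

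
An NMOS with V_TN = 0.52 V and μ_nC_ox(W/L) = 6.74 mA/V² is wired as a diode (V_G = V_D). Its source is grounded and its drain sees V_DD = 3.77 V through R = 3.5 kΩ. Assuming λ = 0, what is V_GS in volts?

With gate tied to drain, V_GS = V_DS ≥ V_GS − V_TN, so the device is in saturation.
KCL at the drain: ½ k_n (V_GS − V_TN)² = (V_DD − V_GS)/R.
Let x = V_GS − 0.52. Then 11.8 x² + x − 3.25 = 0, giving x = 0.484 V (positive root), so V_GS = 1 V.
I_D = (V_DD − V_GS)/R = (3.77 − 1) / 3.5 = 0.79 mA.

V_GS = 1.00 V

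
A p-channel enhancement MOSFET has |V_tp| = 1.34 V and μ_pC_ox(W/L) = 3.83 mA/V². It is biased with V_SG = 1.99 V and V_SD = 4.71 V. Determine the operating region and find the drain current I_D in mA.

Saturation; I_D = 0.809 mA

V_ov = V_SG − |V_tp| = 1.99 − 1.34 = 0.65 V.
Since V_SD = 4.71 V ≥ V_ov = 0.65 V, the device is in saturation.
I_D = ½ k_p V_ov² = 0.5 × 3.83 × 0.65² = 0.809 mA.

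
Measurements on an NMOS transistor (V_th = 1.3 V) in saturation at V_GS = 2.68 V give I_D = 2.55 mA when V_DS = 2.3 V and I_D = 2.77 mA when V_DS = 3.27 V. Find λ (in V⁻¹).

λ = 0.112 V⁻¹

With V_GS fixed, I_D ∝ (1 + λ V_DS) in saturation, so I_D2/I_D1 = (1 + λ V_DS2)/(1 + λ V_DS1).
2.77/2.55 = 1.086 = (1 + 3.27 λ)/(1 + 2.3 λ).
Solving: λ (I_D1 V_DS2 − I_D2 V_DS1) = I_D2 − I_D1, so λ = (2.77 − 2.55) / (2.55 × 3.27 − 2.77 × 2.3) = 0.22 / 1.97 = 0.112 V⁻¹.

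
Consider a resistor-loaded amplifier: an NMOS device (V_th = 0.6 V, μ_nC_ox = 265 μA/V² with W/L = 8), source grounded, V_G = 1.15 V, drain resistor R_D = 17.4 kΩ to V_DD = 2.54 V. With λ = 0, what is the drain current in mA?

V_GS = V_G = 1.15 V, so V_ov = 1.15 − 0.6 = 0.55 V.
k_n = μ_nC_ox · (W/L) = 2.12 mA/V².
Assume saturation: I_D = ½ k_n V_ov² = 0.5 × 2.12 × 0.55² = 0.321 mA, giving V_DS = V_DD − I_D R_D = 2.54 − 0.321 × 17.4 = -3.04 V.
But -3.04 V < V_ov = 0.55 V, so the device is actually in triode.
In triode I_D = k_n[V_ov V_DS − ½ V_DS²] and I_D = (V_DD − V_DS)/R_D. Equating: 18.4 V_DS² − 21.29 V_DS + 2.54 = 0, giving V_DS = 0.135 V (the root below V_ov).
I_D = (2.54 − 0.135) / 17.4 = 0.138 mA.

I_D = 0.138 mA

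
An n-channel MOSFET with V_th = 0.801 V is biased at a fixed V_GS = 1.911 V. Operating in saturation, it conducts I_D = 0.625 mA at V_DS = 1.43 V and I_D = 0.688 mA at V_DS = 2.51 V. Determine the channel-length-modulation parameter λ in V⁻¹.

λ = 0.108 V⁻¹

With V_GS fixed, I_D ∝ (1 + λ V_DS) in saturation, so I_D2/I_D1 = (1 + λ V_DS2)/(1 + λ V_DS1).
0.688/0.625 = 1.101 = (1 + 2.51 λ)/(1 + 1.43 λ).
Solving: λ (I_D1 V_DS2 − I_D2 V_DS1) = I_D2 − I_D1, so λ = (0.688 − 0.625) / (0.625 × 2.51 − 0.688 × 1.43) = 0.063 / 0.585 = 0.108 V⁻¹.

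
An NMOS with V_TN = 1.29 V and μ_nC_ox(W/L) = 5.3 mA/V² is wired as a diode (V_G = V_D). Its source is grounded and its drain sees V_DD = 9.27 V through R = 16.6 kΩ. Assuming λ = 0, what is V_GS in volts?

V_GS = 1.70 V

With gate tied to drain, V_GS = V_DS ≥ V_GS − V_TN, so the device is in saturation.
KCL at the drain: ½ k_n (V_GS − V_TN)² = (V_DD − V_GS)/R.
Let x = V_GS − 1.29. Then 44 x² + x − 7.98 = 0, giving x = 0.415 V (positive root), so V_GS = 1.7 V.
I_D = (V_DD − V_GS)/R = (9.27 − 1.7) / 16.6 = 0.456 mA.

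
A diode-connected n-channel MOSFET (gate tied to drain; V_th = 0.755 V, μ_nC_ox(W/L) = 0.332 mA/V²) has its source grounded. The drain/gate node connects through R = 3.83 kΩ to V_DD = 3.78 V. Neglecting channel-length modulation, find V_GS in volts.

With gate tied to drain, V_GS = V_DS ≥ V_GS − V_th, so the device is in saturation.
KCL at the drain: ½ k_n (V_GS − V_th)² = (V_DD − V_GS)/R.
Let x = V_GS − 0.755. Then 0.636 x² + x − 3.025 = 0, giving x = 1.53 V (positive root), so V_GS = 2.29 V.
I_D = (V_DD − V_GS)/R = (3.78 − 2.29) / 3.83 = 0.39 mA.

V_GS = 2.29 V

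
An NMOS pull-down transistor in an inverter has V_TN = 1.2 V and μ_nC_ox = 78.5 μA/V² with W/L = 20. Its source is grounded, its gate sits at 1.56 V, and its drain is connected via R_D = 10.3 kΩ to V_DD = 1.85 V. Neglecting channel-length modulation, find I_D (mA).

I_D = 0.102 mA

V_GS = V_G = 1.56 V, so V_ov = 1.56 − 1.2 = 0.36 V.
k_n = μ_nC_ox · (W/L) = 1.57 mA/V².
Assume saturation: I_D = ½ k_n V_ov² = 0.5 × 1.57 × 0.36² = 0.102 mA, giving V_DS = V_DD − I_D R_D = 1.85 − 0.102 × 10.3 = 0.802 V.
V_DS = 0.802 V ≥ V_ov = 0.36 V, confirming saturation.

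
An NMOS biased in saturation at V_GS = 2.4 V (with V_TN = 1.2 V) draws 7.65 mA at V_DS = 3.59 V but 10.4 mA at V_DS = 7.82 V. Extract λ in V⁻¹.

With V_GS fixed, I_D ∝ (1 + λ V_DS) in saturation, so I_D2/I_D1 = (1 + λ V_DS2)/(1 + λ V_DS1).
10.4/7.65 = 1.359 = (1 + 7.82 λ)/(1 + 3.59 λ).
Solving: λ (I_D1 V_DS2 − I_D2 V_DS1) = I_D2 − I_D1, so λ = (10.4 − 7.65) / (7.65 × 7.82 − 10.4 × 3.59) = 2.75 / 22.5 = 0.122 V⁻¹.

λ = 0.122 V⁻¹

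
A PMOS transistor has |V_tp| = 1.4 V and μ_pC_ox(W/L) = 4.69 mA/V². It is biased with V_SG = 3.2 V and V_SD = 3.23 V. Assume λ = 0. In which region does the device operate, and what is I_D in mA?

Saturation; I_D = 7.60 mA

V_ov = V_SG − |V_tp| = 3.2 − 1.4 = 1.8 V.
Since V_SD = 3.23 V ≥ V_ov = 1.8 V, the device is in saturation.
I_D = ½ k_p V_ov² = 0.5 × 4.69 × 1.8² = 7.6 mA.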